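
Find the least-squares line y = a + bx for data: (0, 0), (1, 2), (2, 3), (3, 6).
a = -1/10, b = 19/10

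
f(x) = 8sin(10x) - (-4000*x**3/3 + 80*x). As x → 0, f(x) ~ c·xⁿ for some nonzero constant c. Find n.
5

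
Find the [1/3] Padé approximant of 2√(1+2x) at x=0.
(7*x/2 + 2)/(x**3/8 - x**2/4 + 3*x/4 + 1)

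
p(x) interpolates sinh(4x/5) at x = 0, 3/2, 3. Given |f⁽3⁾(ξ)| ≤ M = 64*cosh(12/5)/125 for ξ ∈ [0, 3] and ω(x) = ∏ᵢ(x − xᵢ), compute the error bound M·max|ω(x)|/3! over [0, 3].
8*sqrt(3)*cosh(12/5)/125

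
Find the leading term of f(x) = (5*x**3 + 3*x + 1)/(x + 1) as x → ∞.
5*x**2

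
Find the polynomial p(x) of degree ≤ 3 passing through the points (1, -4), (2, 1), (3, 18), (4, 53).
x**3 - 2*x - 3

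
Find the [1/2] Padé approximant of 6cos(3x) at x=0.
6/(9*x**2/2 + 1)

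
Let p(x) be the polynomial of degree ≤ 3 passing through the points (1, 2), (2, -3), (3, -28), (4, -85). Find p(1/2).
3/4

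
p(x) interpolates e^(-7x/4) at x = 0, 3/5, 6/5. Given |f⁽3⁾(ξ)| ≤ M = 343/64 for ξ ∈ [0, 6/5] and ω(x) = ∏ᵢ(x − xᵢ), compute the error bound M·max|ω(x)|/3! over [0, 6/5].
343*sqrt(3)/8000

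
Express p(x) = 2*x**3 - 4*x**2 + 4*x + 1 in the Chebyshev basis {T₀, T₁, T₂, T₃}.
-T₀ + (11/2)T₁ + (-2)T₂ + (1/2)T₃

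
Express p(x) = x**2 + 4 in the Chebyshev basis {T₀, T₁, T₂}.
(9/2)T₀ + (1/2)T₂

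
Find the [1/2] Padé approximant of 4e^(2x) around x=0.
(8*x/3 + 4)/(2*x**2/3 - 4*x/3 + 1)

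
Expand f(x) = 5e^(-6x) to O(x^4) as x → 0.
5 - 30*x + 90*x**2 - 180*x**3 + O(x**4)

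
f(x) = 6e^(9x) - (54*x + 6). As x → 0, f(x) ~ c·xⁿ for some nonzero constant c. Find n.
2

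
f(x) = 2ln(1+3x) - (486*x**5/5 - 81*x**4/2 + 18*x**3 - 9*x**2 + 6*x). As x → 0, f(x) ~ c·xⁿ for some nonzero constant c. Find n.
6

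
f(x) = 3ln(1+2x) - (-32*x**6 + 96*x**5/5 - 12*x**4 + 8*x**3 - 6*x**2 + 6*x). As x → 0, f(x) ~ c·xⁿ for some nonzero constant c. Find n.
7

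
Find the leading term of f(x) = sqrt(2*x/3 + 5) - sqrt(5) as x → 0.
sqrt(5)*x/15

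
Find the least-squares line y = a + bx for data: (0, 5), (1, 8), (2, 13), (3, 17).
a = 23/5, b = 41/10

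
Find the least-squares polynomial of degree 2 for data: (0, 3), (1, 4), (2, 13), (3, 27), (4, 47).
96/35 + (-83/70)x + (43/14)x²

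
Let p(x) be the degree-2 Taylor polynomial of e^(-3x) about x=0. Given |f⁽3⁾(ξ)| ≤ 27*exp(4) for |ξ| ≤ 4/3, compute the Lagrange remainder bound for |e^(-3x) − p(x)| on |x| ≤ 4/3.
32*exp(4)/3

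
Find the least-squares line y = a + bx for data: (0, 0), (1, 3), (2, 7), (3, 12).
a = -1/2, b = 4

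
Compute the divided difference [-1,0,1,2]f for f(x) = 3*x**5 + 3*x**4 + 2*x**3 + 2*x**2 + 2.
23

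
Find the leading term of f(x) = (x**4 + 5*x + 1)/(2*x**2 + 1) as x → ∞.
x**2/2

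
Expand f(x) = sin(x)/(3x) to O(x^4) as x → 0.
1/3 - x**2/18 + O(x**4)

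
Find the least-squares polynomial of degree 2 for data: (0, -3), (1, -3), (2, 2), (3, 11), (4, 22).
-23/7 + (-36/35)x + (13/7)x²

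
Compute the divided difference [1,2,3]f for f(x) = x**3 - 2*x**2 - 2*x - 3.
4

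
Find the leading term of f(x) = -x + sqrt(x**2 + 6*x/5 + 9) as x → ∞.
3/5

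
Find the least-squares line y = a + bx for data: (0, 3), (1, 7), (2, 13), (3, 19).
a = 12/5, b = 27/5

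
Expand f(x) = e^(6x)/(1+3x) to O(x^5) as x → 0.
1 + 3*x + 9*x**2 + 9*x**3 + 27*x**4 + O(x**5)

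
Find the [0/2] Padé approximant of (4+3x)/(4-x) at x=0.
1/(3*x**2/4 - x + 1)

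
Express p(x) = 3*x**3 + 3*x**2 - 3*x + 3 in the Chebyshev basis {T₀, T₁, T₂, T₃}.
(9/2)T₀ + (-3/4)T₁ + (3/2)T₂ + (3/4)T₃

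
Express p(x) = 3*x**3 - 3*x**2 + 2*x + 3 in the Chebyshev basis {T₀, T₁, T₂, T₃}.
(3/2)T₀ + (17/4)T₁ + (-3/2)T₂ + (3/4)T₃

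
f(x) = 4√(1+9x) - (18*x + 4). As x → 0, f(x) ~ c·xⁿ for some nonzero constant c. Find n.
2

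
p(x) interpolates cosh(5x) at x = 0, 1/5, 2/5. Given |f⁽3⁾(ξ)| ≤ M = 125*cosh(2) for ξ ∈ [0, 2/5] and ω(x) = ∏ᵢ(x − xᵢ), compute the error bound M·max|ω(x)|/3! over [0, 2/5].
sqrt(3)*cosh(2)/27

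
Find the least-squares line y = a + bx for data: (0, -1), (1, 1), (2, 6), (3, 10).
a = -17/10, b = 19/5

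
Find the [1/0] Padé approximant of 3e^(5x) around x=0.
15*x + 3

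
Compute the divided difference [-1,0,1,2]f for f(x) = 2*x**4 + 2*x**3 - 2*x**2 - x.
6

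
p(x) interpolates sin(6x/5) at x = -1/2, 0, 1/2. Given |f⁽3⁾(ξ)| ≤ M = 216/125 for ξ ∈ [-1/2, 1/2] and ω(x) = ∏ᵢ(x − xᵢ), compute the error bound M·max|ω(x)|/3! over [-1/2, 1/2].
sqrt(3)/125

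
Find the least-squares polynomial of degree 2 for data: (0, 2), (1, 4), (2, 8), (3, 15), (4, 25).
74/35 + (19/70)x + (19/14)x²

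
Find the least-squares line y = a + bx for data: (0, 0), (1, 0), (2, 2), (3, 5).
a = -4/5, b = 17/10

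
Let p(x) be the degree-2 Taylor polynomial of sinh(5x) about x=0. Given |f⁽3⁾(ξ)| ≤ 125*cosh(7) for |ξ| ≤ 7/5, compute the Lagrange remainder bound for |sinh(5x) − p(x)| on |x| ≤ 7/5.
343*cosh(7)/6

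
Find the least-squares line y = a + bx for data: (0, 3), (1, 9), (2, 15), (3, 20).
a = 16/5, b = 57/10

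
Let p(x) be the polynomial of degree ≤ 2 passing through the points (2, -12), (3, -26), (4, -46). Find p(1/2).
-9/4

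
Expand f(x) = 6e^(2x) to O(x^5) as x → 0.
6 + 12*x + 12*x**2 + 8*x**3 + 4*x**4 + O(x**5)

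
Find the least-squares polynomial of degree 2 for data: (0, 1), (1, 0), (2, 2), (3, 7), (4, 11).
23/35 + (-71/70)x + (13/14)x²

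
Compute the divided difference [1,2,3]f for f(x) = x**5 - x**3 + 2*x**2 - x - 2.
86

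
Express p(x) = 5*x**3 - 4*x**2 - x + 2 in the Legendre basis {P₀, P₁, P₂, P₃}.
(2/3)P₀ + (2)P₁ + (-8/3)P₂ + (2)P₃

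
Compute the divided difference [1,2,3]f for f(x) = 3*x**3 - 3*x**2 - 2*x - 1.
15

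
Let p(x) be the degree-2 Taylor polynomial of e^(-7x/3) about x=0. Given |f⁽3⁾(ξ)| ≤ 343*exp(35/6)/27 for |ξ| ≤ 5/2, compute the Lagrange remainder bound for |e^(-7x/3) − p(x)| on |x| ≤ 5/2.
42875*exp(35/6)/1296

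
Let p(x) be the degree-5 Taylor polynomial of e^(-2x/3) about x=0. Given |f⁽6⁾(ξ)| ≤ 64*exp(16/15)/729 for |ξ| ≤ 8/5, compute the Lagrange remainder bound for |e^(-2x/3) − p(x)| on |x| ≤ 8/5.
1048576*exp(16/15)/512578125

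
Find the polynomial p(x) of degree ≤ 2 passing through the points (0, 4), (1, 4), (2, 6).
x**2 - x + 4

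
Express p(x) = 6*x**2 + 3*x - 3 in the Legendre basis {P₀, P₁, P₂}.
-P₀ + (3)P₁ + (4)P₂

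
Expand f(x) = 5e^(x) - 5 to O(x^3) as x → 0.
5*x + 5*x**2/2 + O(x**3)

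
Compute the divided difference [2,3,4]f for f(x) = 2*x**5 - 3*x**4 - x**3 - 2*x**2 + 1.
394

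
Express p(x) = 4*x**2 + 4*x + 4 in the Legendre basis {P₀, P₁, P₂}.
(16/3)P₀ + (4)P₁ + (8/3)P₂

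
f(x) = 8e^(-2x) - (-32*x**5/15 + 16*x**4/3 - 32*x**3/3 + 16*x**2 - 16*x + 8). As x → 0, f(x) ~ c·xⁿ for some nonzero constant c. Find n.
6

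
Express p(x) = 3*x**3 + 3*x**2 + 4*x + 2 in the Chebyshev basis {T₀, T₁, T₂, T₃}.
(7/2)T₀ + (25/4)T₁ + (3/2)T₂ + (3/4)T₃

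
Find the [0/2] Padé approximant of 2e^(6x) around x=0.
2/(18*x**2 - 6*x + 1)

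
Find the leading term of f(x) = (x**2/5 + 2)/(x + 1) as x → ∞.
x/5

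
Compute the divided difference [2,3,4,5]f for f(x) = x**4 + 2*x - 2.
14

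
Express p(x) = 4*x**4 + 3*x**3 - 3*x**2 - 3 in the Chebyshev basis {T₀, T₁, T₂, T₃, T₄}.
(-3)T₀ + (9/4)T₁ + (1/2)T₂ + (3/4)T₃ + (1/2)T₄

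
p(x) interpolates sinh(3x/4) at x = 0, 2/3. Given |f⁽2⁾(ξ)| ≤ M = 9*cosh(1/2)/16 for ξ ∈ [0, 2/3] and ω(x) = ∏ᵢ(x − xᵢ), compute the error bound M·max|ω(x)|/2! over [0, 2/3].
cosh(1/2)/32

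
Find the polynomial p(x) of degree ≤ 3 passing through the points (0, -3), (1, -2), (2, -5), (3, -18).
-x**3 + x**2 + x - 3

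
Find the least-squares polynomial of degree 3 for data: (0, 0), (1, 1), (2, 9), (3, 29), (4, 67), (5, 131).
-13/126 + (331/756)x + (-5/63)x² + (113/108)x³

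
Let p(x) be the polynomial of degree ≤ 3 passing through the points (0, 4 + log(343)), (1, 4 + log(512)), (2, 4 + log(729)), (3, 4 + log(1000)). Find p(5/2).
4 + log(243*2**(1/8)*3**(5/8)*5**(15/16)*7**(3/16)/4)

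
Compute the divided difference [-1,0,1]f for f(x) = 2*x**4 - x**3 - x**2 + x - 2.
1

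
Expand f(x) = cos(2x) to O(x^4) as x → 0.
1 - 2*x**2 + O(x**4)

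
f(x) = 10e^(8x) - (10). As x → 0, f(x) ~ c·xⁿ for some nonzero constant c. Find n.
1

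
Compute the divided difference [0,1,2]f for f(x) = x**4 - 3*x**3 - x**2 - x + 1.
-3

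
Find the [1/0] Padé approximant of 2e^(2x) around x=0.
4*x + 2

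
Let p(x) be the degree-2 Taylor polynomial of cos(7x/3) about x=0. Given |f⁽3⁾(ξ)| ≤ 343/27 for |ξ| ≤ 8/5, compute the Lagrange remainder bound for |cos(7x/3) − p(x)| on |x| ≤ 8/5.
87808/10125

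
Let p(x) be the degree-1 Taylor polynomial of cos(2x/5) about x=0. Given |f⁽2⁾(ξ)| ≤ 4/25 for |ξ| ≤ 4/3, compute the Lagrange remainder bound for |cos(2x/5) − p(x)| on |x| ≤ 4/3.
32/225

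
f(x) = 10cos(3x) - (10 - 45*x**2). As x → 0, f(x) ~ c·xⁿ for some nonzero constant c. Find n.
4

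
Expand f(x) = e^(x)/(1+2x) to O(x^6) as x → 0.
1 - x + 5*x**2/2 - 29*x**3/6 + 233*x**4/24 - 2329*x**5/120 + O(x**6)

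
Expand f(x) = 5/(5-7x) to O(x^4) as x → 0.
1 + 7*x/5 + 49*x**2/25 + 343*x**3/125 + O(x**4)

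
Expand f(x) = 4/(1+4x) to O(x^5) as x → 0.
4 - 16*x + 64*x**2 - 256*x**3 + 1024*x**4 + O(x**5)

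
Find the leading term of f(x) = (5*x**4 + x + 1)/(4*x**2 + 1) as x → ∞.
5*x**2/4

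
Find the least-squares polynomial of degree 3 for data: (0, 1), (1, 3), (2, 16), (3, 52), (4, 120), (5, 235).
13/14 + (55/84)x + (-5/14)x² + (23/12)x³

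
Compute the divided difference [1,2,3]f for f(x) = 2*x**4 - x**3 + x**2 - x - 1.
45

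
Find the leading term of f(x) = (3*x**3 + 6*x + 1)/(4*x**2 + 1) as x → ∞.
3*x/4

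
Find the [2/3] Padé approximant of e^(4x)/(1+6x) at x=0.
(136*x**2/95 + 194*x/95 + 1)/(2144*x**3/285 - 996*x**2/95 + 384*x/95 + 1)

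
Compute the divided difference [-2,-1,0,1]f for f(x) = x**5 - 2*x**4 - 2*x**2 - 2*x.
9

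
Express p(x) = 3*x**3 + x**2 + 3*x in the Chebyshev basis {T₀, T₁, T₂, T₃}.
(1/2)T₀ + (21/4)T₁ + (1/2)T₂ + (3/4)T₃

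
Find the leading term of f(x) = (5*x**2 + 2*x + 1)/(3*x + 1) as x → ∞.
5*x/3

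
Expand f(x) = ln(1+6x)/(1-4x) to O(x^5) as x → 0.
6*x + 6*x**2 + 96*x**3 + 60*x**4 + O(x**5)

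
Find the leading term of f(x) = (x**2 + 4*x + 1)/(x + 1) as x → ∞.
x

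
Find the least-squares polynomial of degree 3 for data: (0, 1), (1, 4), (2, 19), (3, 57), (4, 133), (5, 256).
65/63 + (212/189)x + (-13/63)x² + (55/27)x³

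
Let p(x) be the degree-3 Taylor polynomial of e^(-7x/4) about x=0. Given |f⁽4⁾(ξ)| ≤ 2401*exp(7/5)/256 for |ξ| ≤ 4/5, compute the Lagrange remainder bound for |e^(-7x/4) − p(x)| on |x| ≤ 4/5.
2401*exp(7/5)/15000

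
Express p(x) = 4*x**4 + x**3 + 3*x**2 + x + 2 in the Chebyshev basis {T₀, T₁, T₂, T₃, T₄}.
(5)T₀ + (7/4)T₁ + (7/2)T₂ + (1/4)T₃ + (1/2)T₄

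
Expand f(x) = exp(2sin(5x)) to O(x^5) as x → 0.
1 + 10*x + 50*x**2 + 125*x**3 + O(x**5)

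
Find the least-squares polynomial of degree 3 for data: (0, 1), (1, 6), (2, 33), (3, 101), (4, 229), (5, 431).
73/63 + (-499/378)x + (703/252)x² + (317/108)x³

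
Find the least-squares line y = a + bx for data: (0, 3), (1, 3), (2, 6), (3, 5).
a = 29/10, b = 9/10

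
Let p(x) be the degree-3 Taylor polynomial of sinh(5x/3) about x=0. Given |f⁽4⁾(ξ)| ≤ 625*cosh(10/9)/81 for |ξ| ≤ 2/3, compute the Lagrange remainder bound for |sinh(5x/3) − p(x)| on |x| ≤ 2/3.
1250*cosh(10/9)/19683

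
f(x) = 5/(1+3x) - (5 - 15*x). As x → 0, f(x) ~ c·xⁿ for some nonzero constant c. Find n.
2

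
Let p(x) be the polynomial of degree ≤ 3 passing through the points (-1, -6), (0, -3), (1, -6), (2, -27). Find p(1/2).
-3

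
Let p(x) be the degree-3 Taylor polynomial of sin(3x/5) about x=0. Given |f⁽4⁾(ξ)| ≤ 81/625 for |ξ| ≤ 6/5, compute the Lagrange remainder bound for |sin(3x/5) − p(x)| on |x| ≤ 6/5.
4374/390625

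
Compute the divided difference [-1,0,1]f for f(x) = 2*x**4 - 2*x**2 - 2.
0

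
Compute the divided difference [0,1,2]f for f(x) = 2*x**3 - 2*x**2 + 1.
4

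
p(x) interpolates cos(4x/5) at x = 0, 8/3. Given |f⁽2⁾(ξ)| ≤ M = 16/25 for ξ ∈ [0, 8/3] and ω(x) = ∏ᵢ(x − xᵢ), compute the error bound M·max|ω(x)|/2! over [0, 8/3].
128/225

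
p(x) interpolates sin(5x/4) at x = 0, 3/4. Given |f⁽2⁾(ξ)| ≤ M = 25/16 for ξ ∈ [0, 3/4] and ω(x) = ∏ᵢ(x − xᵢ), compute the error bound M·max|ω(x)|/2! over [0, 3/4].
225/2048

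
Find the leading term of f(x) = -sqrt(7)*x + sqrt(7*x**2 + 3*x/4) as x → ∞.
3*sqrt(7)/56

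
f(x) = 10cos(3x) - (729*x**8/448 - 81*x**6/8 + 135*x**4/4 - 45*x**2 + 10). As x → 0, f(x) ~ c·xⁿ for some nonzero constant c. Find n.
10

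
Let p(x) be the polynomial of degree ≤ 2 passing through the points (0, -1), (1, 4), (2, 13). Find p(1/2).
1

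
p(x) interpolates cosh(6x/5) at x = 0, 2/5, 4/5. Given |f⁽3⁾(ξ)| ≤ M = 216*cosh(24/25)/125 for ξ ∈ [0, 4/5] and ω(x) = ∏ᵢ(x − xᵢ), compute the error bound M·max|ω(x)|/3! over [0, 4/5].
64*sqrt(3)*cosh(24/25)/15625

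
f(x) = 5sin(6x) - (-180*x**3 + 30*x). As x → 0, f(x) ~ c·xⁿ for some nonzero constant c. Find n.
5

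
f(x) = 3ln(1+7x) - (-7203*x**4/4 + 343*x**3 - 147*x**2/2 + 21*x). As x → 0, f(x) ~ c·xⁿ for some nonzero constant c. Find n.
5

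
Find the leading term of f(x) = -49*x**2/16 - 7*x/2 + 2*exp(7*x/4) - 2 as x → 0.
343*x**3/192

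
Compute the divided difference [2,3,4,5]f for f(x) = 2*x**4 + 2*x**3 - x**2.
30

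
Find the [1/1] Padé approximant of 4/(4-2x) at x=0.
1/(1 - x/2)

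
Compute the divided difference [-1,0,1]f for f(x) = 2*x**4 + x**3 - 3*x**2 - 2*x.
-1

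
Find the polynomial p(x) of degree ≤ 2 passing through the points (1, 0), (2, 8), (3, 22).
3*x**2 - x - 2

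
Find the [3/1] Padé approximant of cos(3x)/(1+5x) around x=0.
(27*x**3/40 - 765*x**2/164 + 27*x/820 + 1)/(4127*x/820 + 1)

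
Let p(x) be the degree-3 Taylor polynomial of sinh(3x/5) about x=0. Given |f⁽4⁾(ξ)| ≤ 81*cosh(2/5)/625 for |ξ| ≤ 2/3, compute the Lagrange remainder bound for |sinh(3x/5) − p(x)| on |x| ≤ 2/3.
2*cosh(2/5)/1875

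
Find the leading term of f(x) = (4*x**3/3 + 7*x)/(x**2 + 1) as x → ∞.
4*x/3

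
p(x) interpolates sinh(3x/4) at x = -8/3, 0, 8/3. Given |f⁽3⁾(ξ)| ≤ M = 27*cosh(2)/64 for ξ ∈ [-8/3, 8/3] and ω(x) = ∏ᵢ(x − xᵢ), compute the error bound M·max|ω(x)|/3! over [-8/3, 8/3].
8*sqrt(3)*cosh(2)/27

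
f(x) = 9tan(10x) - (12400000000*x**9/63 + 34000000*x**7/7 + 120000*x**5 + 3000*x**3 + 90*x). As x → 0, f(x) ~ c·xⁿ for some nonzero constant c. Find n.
11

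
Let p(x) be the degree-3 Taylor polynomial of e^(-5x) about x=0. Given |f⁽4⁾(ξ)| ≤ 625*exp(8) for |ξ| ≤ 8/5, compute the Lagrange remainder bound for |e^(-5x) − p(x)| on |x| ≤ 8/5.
512*exp(8)/3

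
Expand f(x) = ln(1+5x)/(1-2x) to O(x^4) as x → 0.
5*x - 5*x**2/2 + 110*x**3/3 + O(x**4)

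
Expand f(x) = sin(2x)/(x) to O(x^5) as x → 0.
2 - 4*x**2/3 + 4*x**4/15 + O(x**5)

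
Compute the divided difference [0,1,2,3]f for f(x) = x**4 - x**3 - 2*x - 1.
5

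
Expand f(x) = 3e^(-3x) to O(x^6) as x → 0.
3 - 9*x + 27*x**2/2 - 27*x**3/2 + 81*x**4/8 - 243*x**5/40 + O(x**6)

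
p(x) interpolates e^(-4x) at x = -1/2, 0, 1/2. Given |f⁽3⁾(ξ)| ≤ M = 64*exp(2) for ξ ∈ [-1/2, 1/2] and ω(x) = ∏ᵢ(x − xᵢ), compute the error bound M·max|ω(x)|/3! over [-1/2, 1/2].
8*sqrt(3)*exp(2)/27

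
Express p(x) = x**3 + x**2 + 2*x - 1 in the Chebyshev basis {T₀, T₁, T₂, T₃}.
(-1/2)T₀ + (11/4)T₁ + (1/2)T₂ + (1/4)T₃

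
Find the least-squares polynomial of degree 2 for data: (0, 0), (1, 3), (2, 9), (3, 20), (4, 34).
2/35 + (11/14)x + (27/14)x²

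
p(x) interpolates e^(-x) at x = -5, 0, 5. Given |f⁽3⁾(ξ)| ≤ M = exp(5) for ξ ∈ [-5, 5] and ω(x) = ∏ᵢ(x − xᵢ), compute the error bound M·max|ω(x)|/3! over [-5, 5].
125*sqrt(3)*exp(5)/27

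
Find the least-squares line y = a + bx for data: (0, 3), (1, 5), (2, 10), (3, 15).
a = 21/10, b = 41/10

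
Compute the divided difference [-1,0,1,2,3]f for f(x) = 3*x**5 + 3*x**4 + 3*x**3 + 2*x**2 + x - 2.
18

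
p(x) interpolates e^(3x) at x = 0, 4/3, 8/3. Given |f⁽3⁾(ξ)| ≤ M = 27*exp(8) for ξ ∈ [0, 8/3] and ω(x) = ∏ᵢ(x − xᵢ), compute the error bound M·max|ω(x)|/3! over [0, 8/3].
64*sqrt(3)*exp(8)/27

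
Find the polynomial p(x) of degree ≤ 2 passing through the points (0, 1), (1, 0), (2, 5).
3*x**2 - 4*x + 1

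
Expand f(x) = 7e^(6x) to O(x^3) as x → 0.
7 + 42*x + 126*x**2 + O(x**3)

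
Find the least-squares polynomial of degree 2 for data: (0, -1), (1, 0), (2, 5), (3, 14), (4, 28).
-32/35 + (-48/35)x + (15/7)x²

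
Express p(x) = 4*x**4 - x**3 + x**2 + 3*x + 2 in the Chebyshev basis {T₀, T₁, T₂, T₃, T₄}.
(4)T₀ + (9/4)T₁ + (5/2)T₂ + (-1/4)T₃ + (1/2)T₄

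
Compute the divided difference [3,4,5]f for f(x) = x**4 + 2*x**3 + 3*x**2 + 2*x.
124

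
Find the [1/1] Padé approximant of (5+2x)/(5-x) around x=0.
(2*x/5 + 1)/(1 - x/5)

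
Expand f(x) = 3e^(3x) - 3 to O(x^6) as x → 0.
9*x + 27*x**2/2 + 27*x**3/2 + 81*x**4/8 + 243*x**5/40 + O(x**6)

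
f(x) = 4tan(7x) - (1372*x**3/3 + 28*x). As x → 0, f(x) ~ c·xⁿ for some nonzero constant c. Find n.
5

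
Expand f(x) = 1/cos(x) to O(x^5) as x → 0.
1 + x**2/2 + 5*x**4/24 + O(x**5)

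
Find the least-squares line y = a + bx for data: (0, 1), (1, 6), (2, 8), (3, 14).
a = 11/10, b = 41/10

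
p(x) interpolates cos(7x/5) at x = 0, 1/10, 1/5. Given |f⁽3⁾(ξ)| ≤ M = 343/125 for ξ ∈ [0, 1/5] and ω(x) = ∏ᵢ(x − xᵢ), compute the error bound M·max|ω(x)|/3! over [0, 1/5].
343*sqrt(3)/3375000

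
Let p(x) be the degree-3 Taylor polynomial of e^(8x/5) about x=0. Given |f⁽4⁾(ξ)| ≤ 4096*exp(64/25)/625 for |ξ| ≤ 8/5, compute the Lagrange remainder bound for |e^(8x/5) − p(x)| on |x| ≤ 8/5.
2097152*exp(64/25)/1171875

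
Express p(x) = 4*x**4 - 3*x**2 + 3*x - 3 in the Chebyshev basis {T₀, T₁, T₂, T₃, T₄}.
(-3)T₀ + (3)T₁ + (1/2)T₂ + (1/2)T₄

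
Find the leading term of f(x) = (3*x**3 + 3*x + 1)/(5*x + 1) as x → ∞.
3*x**2/5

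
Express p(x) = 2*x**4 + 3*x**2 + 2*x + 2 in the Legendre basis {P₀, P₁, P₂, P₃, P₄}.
(17/5)P₀ + (2)P₁ + (22/7)P₂ + (16/35)P₄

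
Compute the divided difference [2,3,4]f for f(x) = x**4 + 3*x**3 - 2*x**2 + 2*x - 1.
80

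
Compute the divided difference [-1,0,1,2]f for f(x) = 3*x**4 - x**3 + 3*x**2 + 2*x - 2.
5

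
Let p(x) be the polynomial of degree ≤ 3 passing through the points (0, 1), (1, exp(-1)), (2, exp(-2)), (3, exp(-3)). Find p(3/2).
(-exp(3) - 1 + 9*e + 9*exp(2))*exp(-3)/16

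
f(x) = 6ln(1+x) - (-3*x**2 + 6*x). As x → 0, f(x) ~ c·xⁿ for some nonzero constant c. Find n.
3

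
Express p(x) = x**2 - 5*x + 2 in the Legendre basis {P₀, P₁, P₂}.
(7/3)P₀ + (-5)P₁ + (2/3)P₂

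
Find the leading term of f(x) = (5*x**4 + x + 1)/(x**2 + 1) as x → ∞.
5*x**2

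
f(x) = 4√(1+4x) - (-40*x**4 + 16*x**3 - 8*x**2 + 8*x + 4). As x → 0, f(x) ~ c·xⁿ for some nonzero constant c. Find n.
5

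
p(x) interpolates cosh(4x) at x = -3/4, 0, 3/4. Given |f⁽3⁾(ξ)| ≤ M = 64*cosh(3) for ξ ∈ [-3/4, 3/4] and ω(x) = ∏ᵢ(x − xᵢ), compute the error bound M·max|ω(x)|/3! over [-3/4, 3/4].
sqrt(3)*cosh(3)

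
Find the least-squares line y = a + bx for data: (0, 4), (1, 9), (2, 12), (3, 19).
a = 19/5, b = 24/5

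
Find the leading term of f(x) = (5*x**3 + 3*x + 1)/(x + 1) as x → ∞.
5*x**2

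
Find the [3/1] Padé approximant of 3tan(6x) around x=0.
216*x**3 + 18*x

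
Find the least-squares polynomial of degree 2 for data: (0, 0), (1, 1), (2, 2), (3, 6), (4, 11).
6/35 + (-31/70)x + (11/14)x²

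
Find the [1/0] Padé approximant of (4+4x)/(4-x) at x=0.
5*x/4 + 1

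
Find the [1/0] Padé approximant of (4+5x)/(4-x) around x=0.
3*x/2 + 1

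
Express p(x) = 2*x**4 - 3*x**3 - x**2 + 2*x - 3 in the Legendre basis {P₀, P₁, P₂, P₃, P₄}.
(-44/15)P₀ + (1/5)P₁ + (10/21)P₂ + (-6/5)P₃ + (16/35)P₄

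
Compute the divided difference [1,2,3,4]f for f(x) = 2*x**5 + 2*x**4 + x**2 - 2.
150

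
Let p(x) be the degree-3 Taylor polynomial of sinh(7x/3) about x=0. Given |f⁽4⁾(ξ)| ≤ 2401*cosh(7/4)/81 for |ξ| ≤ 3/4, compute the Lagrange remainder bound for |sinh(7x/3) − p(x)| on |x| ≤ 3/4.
2401*cosh(7/4)/6144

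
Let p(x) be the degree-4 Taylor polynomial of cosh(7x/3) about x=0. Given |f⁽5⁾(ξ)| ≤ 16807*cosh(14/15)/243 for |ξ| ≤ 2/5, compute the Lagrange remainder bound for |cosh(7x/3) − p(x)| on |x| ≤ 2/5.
67228*cosh(14/15)/11390625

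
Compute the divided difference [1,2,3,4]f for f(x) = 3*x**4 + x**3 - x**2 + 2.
31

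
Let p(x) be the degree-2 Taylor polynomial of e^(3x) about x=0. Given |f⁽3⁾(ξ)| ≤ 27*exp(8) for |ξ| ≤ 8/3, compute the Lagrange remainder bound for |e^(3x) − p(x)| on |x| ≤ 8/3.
256*exp(8)/3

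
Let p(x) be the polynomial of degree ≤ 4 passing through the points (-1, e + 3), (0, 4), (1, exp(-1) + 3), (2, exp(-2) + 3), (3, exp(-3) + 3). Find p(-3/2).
(-36*exp(3) - 180*e + 35 + 378*exp(2) + 315*exp(4))*exp(-3)/128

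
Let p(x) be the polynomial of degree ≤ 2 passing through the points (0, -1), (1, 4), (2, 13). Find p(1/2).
1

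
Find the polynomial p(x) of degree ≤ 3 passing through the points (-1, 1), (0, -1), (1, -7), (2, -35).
-3*x**3 - 2*x**2 - x - 1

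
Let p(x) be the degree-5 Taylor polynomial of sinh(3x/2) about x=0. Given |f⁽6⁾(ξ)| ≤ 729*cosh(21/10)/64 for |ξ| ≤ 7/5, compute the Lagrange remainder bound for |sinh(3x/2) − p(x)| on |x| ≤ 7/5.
9529569*cosh(21/10)/80000000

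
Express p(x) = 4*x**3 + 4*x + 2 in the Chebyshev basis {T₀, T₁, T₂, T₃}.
(2)T₀ + (7)T₁ + T₃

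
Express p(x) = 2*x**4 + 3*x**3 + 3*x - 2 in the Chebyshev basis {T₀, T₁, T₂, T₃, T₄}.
(-5/4)T₀ + (21/4)T₁ + T₂ + (3/4)T₃ + (1/4)T₄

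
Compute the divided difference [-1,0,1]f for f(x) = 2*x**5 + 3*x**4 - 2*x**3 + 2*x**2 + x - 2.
5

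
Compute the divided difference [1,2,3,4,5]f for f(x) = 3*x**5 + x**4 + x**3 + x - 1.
46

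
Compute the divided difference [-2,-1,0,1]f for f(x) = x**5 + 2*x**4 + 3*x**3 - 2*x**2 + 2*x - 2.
4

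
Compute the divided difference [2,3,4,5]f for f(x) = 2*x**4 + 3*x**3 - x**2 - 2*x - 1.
31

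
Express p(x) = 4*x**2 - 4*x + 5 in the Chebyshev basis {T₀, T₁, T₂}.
(7)T₀ + (-4)T₁ + (2)T₂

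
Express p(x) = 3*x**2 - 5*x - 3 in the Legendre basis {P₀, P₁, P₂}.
(-2)P₀ + (-5)P₁ + (2)P₂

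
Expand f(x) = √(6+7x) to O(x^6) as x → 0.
sqrt(6) + 7*sqrt(6)*x/12 - 49*sqrt(6)*x**2/288 + 343*sqrt(6)*x**3/3456 - 12005*sqrt(6)*x**4/165888 + 117649*sqrt(6)*x**5/1990656 + O(x**6)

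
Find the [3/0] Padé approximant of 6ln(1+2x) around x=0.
4*x*(4*x**2 - 3*x + 3)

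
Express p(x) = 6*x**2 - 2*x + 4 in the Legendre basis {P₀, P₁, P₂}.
(6)P₀ + (-2)P₁ + (4)P₂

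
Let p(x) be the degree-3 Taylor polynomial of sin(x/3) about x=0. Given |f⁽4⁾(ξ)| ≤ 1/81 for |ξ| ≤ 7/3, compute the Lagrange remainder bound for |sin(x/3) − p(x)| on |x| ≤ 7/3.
2401/157464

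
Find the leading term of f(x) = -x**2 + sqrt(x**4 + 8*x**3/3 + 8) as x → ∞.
4*x/3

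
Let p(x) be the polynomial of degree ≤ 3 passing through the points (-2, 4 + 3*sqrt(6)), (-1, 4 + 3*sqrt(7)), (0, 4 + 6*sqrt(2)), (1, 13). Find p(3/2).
-105*sqrt(2)/8 - 15*sqrt(6)/16 + 63*sqrt(7)/16 + 379/16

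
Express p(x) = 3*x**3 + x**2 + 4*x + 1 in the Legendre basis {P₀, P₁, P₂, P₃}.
(4/3)P₀ + (29/5)P₁ + (2/3)P₂ + (6/5)P₃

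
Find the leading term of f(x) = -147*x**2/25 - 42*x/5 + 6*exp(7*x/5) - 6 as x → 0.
343*x**3/125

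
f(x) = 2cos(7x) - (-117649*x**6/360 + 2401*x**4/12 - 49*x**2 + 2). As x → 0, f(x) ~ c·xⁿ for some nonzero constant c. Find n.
8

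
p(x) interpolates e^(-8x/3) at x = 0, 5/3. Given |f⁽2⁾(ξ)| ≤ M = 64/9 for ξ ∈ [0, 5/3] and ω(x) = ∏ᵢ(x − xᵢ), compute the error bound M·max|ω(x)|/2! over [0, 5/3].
200/81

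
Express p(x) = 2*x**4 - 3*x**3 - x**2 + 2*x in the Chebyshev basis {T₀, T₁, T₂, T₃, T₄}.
(1/4)T₀ + (-1/4)T₁ + (1/2)T₂ + (-3/4)T₃ + (1/4)T₄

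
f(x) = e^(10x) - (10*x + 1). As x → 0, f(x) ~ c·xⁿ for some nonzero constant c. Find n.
2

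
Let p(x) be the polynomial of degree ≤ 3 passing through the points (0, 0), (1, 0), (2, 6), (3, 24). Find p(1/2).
-3/8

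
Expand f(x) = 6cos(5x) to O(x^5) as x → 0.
6 - 75*x**2 + 625*x**4/4 + O(x**5)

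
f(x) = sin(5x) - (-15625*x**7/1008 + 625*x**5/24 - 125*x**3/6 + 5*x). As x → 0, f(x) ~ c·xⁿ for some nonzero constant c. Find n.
9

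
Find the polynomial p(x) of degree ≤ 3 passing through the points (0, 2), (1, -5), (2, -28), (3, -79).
-2*x**3 - 2*x**2 - 3*x + 2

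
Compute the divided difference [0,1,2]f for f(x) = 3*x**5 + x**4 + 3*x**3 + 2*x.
61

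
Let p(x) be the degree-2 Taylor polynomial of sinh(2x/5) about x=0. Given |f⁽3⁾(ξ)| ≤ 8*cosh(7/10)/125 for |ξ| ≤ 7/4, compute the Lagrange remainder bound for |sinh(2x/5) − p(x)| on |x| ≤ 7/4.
343*cosh(7/10)/6000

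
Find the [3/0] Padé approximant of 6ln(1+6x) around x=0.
36*x*(12*x**2 - 3*x + 1)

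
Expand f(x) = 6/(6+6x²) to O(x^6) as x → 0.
1 - x**2 + x**4 + O(x**6)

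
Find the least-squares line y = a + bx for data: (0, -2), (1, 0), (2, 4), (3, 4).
a = -9/5, b = 11/5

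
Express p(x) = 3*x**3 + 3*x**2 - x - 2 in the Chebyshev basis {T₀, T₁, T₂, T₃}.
(-1/2)T₀ + (5/4)T₁ + (3/2)T₂ + (3/4)T₃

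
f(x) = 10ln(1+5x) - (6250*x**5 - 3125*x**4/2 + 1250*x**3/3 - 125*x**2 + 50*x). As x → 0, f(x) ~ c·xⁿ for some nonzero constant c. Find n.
6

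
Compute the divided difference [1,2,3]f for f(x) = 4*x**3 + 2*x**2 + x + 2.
26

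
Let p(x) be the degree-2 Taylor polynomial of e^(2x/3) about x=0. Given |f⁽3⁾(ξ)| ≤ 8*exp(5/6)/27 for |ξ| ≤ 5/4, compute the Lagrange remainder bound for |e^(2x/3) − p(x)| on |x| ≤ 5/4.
125*exp(5/6)/1296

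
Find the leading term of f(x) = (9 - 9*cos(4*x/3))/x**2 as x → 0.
8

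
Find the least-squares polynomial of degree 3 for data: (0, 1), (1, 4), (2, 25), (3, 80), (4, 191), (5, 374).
20/21 + (127/126)x + (-5/6)x² + (28/9)x³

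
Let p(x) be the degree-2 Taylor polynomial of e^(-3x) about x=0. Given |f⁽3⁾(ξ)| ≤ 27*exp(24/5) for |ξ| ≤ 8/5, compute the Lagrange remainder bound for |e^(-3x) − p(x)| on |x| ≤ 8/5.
2304*exp(24/5)/125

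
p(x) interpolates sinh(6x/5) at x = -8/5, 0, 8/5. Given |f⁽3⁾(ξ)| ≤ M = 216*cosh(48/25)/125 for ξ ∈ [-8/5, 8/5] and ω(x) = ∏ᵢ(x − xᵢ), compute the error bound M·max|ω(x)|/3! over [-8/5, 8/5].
4096*sqrt(3)*cosh(48/25)/15625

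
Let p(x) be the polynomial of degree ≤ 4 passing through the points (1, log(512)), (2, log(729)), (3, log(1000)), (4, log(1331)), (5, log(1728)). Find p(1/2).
log(1677721600000000*11**(25/32)*2**(83/128)*3**(17/128)*5**(55/64)/187183371521817)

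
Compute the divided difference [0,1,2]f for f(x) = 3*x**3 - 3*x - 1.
9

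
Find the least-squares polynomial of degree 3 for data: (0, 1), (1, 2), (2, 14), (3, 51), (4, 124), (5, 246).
19/18 + (-757/756)x + (-41/126)x² + (223/108)x³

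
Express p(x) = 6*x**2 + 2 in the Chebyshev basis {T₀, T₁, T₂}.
(5)T₀ + (3)T₂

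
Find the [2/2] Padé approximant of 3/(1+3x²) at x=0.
3/(3*x**2 + 1)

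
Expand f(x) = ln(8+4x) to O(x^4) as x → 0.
log(8) + x/2 - x**2/8 + x**3/24 + O(x**4)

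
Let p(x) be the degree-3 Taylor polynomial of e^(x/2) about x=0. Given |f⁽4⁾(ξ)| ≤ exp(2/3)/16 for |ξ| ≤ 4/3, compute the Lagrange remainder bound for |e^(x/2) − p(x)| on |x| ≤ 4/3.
2*exp(2/3)/243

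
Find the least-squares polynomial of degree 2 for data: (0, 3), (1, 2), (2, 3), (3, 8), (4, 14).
104/35 + (-82/35)x + (9/7)x²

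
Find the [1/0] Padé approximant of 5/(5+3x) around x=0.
1 - 3*x/5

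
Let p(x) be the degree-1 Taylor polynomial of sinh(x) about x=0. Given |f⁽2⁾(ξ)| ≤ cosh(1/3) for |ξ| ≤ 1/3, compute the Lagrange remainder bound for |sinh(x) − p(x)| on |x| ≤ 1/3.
cosh(1/3)/18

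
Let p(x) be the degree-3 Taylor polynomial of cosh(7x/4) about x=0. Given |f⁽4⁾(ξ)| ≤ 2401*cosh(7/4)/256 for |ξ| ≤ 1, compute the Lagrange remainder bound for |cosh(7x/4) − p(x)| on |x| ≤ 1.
2401*cosh(7/4)/6144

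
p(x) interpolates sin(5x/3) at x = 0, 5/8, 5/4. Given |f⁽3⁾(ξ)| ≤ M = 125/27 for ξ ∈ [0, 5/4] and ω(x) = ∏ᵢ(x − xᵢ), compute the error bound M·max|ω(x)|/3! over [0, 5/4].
15625*sqrt(3)/373248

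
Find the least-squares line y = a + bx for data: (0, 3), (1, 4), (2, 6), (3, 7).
a = 29/10, b = 7/5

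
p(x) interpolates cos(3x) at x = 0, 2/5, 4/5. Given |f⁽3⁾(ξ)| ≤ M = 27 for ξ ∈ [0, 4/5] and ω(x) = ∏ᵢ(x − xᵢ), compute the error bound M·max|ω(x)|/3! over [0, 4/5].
8*sqrt(3)/125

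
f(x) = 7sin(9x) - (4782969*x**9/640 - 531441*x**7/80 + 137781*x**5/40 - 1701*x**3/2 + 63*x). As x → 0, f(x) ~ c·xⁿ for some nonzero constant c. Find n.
11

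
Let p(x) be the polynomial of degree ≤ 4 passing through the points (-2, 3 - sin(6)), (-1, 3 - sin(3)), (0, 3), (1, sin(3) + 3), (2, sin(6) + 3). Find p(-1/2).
-5*sin(3)/8 + sin(6)/16 + 3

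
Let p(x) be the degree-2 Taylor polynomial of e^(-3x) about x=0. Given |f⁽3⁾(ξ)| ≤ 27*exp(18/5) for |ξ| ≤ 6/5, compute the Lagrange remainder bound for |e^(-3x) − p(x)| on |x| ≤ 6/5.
972*exp(18/5)/125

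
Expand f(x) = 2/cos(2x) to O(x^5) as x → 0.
2 + 4*x**2 + 20*x**4/3 + O(x**5)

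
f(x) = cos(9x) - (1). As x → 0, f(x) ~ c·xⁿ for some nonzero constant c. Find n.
2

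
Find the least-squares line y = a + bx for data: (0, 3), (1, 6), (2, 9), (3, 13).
a = 14/5, b = 33/10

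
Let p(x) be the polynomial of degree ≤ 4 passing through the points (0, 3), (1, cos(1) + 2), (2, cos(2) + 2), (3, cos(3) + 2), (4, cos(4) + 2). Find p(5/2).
15*cos(3)/32 + 45*cos(2)/64 - 5*cos(1)/32 - 5*cos(4)/128 + 259/128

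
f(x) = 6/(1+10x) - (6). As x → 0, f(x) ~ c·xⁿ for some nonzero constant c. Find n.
1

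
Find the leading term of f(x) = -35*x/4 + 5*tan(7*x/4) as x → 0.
1715*x**3/192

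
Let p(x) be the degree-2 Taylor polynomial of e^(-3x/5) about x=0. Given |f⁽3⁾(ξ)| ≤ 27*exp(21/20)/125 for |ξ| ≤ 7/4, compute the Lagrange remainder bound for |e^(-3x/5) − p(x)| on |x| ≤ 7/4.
3087*exp(21/20)/16000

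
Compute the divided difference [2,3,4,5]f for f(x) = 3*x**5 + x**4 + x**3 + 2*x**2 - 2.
390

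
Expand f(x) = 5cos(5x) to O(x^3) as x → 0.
5 - 125*x**2/2 + O(x**3)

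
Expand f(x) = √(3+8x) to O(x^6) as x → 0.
sqrt(3) + 4*sqrt(3)*x/3 - 8*sqrt(3)*x**2/9 + 32*sqrt(3)*x**3/27 - 160*sqrt(3)*x**4/81 + 896*sqrt(3)*x**5/243 + O(x**6)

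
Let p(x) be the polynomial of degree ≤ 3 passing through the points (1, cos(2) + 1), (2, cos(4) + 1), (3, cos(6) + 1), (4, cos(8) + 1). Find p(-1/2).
105*cos(2)/16 - 35*cos(8)/16 + 1 - 189*cos(4)/16 + 135*cos(6)/16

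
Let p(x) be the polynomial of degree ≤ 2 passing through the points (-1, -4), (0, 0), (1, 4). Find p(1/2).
2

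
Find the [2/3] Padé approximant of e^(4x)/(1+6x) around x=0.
(136*x**2/95 + 194*x/95 + 1)/(2144*x**3/285 - 996*x**2/95 + 384*x/95 + 1)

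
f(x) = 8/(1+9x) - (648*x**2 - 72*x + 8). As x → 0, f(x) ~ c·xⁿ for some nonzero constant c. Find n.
3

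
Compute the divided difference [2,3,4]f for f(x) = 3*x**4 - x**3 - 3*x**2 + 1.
153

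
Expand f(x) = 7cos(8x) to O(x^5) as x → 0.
7 - 224*x**2 + 3584*x**4/3 + O(x**5)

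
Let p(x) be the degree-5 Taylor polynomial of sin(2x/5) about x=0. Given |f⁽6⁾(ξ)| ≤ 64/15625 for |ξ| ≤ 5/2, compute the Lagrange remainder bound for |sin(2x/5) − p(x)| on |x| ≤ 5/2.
1/720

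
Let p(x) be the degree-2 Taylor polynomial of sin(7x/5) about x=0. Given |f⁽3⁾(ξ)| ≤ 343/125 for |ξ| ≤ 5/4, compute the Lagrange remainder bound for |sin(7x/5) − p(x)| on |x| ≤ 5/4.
343/384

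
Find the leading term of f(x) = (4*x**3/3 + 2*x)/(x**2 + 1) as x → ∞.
4*x/3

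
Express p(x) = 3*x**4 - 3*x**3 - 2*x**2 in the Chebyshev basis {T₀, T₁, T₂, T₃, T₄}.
(1/8)T₀ + (-9/4)T₁ + (1/2)T₂ + (-3/4)T₃ + (3/8)T₄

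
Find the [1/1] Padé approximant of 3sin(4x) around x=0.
12*x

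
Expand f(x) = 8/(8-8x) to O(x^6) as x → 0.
1 + x + x**2 + x**3 + x**4 + x**5 + O(x**6)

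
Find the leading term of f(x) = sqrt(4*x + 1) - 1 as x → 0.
2*x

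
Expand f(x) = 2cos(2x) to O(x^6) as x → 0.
2 - 4*x**2 + 4*x**4/3 + O(x**6)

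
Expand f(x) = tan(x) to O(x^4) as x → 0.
x + x**3/3 + O(x**4)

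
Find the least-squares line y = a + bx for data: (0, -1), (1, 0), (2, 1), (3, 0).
a = -3/5, b = 2/5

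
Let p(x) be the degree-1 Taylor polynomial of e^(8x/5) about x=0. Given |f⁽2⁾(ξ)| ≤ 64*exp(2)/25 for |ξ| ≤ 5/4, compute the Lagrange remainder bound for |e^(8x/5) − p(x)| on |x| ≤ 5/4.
2*exp(2)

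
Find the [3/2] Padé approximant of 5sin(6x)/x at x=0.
(30 - 126*x**2)/(9*x**2/5 + 1)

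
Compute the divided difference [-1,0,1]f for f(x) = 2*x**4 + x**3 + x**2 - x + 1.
3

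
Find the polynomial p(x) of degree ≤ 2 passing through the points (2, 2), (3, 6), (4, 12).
x**2 - x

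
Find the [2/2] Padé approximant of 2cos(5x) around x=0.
(2 - 125*x**2/6)/(25*x**2/12 + 1)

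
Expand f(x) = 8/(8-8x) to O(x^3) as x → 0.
1 + x + x**2 + O(x**3)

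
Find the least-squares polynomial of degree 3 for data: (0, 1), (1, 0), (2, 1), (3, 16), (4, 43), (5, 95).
68/63 + (-298/189)x + (-247/252)x² + (109/108)x³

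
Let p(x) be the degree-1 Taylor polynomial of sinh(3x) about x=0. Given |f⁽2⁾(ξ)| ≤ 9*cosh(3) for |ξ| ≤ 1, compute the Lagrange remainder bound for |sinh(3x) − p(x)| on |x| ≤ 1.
9*cosh(3)/2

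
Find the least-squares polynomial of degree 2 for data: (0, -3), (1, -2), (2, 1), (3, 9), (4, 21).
-96/35 + (-127/70)x + (27/14)x²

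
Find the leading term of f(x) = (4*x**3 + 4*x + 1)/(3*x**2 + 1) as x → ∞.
4*x/3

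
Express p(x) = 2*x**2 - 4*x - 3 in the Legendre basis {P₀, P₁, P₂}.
(-7/3)P₀ + (-4)P₁ + (4/3)P₂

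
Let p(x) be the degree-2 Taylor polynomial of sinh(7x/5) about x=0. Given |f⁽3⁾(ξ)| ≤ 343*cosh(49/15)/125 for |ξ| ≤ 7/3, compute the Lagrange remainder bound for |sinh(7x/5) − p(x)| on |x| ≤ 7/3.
117649*cosh(49/15)/20250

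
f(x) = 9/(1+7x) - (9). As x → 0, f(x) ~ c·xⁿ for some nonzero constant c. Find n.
1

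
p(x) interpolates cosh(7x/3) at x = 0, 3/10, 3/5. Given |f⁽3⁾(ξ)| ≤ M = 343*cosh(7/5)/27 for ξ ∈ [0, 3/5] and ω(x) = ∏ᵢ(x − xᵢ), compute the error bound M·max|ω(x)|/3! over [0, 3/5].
343*sqrt(3)*cosh(7/5)/27000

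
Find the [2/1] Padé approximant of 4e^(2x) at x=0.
(8*x**2/3 + 16*x/3 + 4)/(1 - 2*x/3)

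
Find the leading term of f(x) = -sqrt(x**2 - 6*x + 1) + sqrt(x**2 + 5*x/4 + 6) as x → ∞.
29/8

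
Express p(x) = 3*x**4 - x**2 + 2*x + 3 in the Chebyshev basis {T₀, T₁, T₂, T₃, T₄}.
(29/8)T₀ + (2)T₁ + T₂ + (3/8)T₄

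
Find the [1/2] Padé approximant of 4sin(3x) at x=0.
12*x/(3*x**2/2 + 1)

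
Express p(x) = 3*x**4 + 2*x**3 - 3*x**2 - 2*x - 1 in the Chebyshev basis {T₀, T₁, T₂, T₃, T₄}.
(-11/8)T₀ + (-1/2)T₁ + (1/2)T₃ + (3/8)T₄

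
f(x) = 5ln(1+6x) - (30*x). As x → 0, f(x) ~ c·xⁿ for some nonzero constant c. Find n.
2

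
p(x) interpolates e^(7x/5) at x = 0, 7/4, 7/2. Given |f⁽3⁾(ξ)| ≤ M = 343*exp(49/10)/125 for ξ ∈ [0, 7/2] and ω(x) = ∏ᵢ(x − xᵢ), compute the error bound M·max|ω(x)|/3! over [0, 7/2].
117649*sqrt(3)*exp(49/10)/216000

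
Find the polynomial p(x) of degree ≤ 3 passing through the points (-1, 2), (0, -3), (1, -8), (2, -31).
-3*x**3 - 2*x - 3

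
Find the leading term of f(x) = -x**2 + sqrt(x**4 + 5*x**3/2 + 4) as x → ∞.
5*x/4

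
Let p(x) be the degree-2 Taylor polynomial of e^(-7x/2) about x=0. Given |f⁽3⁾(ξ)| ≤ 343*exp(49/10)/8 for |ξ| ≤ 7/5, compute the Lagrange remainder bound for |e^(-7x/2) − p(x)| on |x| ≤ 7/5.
117649*exp(49/10)/6000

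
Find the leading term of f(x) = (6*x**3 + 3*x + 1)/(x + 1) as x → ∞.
6*x**2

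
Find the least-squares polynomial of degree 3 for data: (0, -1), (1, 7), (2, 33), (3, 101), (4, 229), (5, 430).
-38/63 + (319/189)x + (421/252)x² + (329/108)x³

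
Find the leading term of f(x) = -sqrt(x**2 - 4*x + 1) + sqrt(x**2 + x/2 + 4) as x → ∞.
9/4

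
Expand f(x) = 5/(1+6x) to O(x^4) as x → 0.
5 - 30*x + 180*x**2 - 1080*x**3 + O(x**4)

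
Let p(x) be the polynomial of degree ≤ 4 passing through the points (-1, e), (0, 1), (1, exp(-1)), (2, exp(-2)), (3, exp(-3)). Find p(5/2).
(-70*exp(2) + 35 + (28 - 5*e)*exp(3) + 140*e)*exp(-3)/128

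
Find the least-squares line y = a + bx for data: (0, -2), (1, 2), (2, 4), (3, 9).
a = -2, b = 7/2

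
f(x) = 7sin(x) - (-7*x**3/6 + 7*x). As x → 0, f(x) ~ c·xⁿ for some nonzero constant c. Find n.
5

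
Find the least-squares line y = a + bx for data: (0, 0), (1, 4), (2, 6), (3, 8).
a = 3/5, b = 13/5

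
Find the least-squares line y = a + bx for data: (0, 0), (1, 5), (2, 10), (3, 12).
a = 3/5, b = 41/10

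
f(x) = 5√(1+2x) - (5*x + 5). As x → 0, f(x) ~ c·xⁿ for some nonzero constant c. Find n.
2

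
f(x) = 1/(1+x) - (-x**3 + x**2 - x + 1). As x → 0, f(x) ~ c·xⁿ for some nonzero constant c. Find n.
4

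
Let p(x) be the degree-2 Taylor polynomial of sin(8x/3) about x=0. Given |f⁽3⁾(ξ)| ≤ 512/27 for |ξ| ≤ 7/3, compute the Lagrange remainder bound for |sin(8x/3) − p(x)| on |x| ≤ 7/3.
87808/2187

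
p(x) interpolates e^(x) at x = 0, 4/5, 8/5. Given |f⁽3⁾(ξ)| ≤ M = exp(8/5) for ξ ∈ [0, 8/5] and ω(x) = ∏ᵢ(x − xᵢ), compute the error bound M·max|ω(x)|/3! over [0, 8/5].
64*sqrt(3)*exp(8/5)/3375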